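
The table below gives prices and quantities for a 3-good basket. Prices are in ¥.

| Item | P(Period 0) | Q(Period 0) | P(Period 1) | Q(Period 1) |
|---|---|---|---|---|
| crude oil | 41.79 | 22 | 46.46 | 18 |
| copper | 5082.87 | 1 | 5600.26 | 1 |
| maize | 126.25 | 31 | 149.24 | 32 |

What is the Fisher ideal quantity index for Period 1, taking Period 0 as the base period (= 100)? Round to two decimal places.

99.63

Laspeyres component (base-period weights):
ΣP(Period 0)Q(Period 1) = 41.79×18 + 5082.87×1 + 126.25×32 = 752.22 + 5082.87 + 4040 = 9875.09
ΣP(Period 0)Q(Period 0) = 41.79×22 + 5082.87×1 + 126.25×31 = 919.38 + 5082.87 + 3913.75 = 9916
L = 9875.09 / 9916 × 100 = 99.5874
Paasche component (current-period weights):
ΣP(Period 1)Q(Period 1) = 46.46×18 + 5600.26×1 + 149.24×32 = 836.28 + 5600.26 + 4775.68 = 11212.22
ΣP(Period 1)Q(Period 0) = 46.46×22 + 5600.26×1 + 149.24×31 = 1022.12 + 5600.26 + 4626.44 = 11248.82
P = 11212.22 / 11248.82 × 100 = 99.6746
Fisher = √(L × P) = √(99.5874 × 99.6746) = 99.6310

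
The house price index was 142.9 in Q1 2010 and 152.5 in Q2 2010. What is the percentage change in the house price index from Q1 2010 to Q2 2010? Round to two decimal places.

6.72%

Change = (152.5 − 142.9) / 142.9 × 100
       = 9.6 / 142.9 × 100 = 6.7180%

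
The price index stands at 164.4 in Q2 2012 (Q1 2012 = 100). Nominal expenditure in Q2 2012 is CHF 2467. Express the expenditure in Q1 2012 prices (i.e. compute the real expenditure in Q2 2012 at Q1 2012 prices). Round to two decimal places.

Real = Nominal ÷ (Index/100) = 2467 ÷ (164.4/100)
     = 2467 ÷ 1.644 = 1500.6083

1500.61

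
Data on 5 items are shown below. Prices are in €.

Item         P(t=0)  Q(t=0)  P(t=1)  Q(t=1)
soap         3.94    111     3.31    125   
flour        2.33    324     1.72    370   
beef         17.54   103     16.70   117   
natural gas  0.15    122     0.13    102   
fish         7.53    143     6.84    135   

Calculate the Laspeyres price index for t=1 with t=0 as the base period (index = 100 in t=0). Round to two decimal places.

88.88

Laspeyres price index uses base-period quantities as weights.
ΣP(t=1)·Q(t=0) = 3.31×111 + 1.72×324 + 16.70×103 + 0.13×122 + 6.84×143 = 367.41 + 557.28 + 1720.1 + 15.86 + 978.12 = 3638.77
ΣP(t=0)·Q(t=0) = 3.94×111 + 2.33×324 + 17.54×103 + 0.15×122 + 7.53×143 = 437.34 + 754.92 + 1806.62 + 18.3 + 1076.79 = 4093.97
Index = 3638.77 / 4093.97 × 100 = 88.8812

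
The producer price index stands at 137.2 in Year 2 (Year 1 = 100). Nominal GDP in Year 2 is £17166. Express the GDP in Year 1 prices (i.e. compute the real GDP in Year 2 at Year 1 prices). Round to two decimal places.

12511.66

Real = Nominal ÷ (Index/100) = 17166 ÷ (137.2/100)
     = 17166 ÷ 1.372 = 12511.6618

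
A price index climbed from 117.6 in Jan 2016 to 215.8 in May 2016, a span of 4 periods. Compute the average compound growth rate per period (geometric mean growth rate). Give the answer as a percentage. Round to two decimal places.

16.39%

Growth factor = (215.8/117.6)^(1/4) = (1.835034)^(1/4) = 1.163888
Growth rate = 1.163888 − 1 = 0.163888 = 16.3888%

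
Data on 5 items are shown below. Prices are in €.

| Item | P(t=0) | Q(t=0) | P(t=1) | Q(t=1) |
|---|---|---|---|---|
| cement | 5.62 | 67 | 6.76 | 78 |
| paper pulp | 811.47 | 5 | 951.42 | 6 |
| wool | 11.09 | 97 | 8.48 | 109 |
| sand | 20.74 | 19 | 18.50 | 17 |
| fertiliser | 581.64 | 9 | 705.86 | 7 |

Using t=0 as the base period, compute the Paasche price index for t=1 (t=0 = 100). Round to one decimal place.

113.5

Paasche price index uses current-period quantities as weights.
ΣP(t=1)·Q(t=1) = 6.76×78 + 951.42×6 + 8.48×109 + 18.50×17 + 705.86×7 = 527.28 + 5708.52 + 924.32 + 314.5 + 4941.02 = 12415.64
ΣP(t=0)·Q(t=1) = 5.62×78 + 811.47×6 + 11.09×109 + 20.74×17 + 581.64×7 = 438.36 + 4868.82 + 1208.81 + 352.58 + 4071.48 = 10940.05
Index = 12415.64 / 10940.05 × 100 = 113.4880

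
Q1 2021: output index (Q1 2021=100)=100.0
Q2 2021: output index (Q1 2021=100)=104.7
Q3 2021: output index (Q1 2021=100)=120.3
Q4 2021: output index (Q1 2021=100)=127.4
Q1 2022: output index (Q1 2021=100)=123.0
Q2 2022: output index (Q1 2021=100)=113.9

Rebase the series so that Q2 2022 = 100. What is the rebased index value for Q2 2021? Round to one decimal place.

91.9

Rebased(Q2 2021) = 104.7 / 113.9 × 100 = 91.9227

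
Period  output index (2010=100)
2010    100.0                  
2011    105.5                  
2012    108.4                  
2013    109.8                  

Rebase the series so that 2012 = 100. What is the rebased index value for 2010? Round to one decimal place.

92.3

Rebased(2010) = 100.0 / 108.4 × 100 = 92.2509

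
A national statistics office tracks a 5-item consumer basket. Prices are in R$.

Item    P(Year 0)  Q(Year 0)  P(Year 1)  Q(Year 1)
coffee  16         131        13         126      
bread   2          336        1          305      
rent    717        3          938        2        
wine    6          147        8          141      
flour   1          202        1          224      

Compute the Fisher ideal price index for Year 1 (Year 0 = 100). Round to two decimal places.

Laspeyres component (base-period weights):
ΣP(Year 1)Q(Year 0) = 13×131 + 1×336 + 938×3 + 8×147 + 1×202 = 1703 + 336 + 2814 + 1176 + 202 = 6231
ΣP(Year 0)Q(Year 0) = 16×131 + 2×336 + 717×3 + 6×147 + 1×202 = 2096 + 672 + 2151 + 882 + 202 = 6003
L = 6231 / 6003 × 100 = 103.7981
Paasche component (current-period weights):
ΣP(Year 1)Q(Year 1) = 13×126 + 1×305 + 938×2 + 8×141 + 1×224 = 1638 + 305 + 1876 + 1128 + 224 = 5171
ΣP(Year 0)Q(Year 1) = 16×126 + 2×305 + 717×2 + 6×141 + 1×224 = 2016 + 610 + 1434 + 846 + 224 = 5130
P = 5171 / 5130 × 100 = 100.7992
Fisher = √(L × P) = √(103.7981 × 100.7992) = 102.2877

102.29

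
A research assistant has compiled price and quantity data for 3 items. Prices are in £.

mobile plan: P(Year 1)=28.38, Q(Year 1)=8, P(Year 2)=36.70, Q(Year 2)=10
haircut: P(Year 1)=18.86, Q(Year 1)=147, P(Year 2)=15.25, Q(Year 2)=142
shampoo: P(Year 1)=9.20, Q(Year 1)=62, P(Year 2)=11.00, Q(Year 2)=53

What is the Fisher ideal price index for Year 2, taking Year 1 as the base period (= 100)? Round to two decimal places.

90.22

Laspeyres component (base-period weights):
ΣP(Year 2)Q(Year 1) = 36.70×8 + 15.25×147 + 11.00×62 = 293.6 + 2241.75 + 682 = 3217.35
ΣP(Year 1)Q(Year 1) = 28.38×8 + 18.86×147 + 9.20×62 = 227.04 + 2772.42 + 570.4 = 3569.86
L = 3217.35 / 3569.86 × 100 = 90.1254
Paasche component (current-period weights):
ΣP(Year 2)Q(Year 2) = 36.70×10 + 15.25×142 + 11.00×53 = 367 + 2165.5 + 583 = 3115.5
ΣP(Year 1)Q(Year 2) = 28.38×10 + 18.86×142 + 9.20×53 = 283.8 + 2678.12 + 487.6 = 3449.52
P = 3115.5 / 3449.52 × 100 = 90.3169
Fisher = √(L × P) = √(90.1254 × 90.3169) = 90.2211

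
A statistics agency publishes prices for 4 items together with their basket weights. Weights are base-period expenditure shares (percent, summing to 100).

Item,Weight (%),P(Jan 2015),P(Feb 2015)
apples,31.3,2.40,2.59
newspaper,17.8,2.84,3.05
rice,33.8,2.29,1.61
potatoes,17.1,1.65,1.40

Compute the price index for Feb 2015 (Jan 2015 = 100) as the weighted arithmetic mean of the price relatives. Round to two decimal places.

91.17

apples: 31.3 × (2.59/2.40) = 31.3 × 1.079167 = 33.7779
newspaper: 17.8 × (3.05/2.84) = 17.8 × 1.073944 = 19.1162
rice: 33.8 × (1.61/2.29) = 33.8 × 0.703057 = 23.7633
potatoes: 17.1 × (1.40/1.65) = 17.1 × 0.848485 = 14.5091
Index = Σ wᵢ·(p₁ᵢ/p₀ᵢ) = 33.7779 + 19.1162 + 23.7633 + 14.5091 = 91.1665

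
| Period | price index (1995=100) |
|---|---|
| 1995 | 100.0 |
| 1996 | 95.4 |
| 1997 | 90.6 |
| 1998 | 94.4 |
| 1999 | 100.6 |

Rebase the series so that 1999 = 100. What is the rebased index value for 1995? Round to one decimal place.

Rebased(1995) = 100.0 / 100.6 × 100 = 99.4036

99.4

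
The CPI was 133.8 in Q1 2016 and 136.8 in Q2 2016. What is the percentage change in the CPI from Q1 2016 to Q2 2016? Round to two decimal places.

2.24%

Change = (136.8 − 133.8) / 133.8 × 100
       = 3.0 / 133.8 × 100 = 2.2422%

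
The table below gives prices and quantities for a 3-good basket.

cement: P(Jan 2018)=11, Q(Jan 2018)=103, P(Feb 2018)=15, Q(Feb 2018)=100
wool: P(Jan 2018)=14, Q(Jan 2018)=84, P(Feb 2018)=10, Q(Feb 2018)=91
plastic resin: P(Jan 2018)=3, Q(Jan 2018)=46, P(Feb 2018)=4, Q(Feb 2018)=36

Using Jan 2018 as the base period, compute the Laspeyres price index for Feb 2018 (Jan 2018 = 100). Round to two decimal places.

Laspeyres price index uses base-period quantities as weights.
ΣP(Feb 2018)·Q(Jan 2018) = 15×103 + 10×84 + 4×46 = 1545 + 840 + 184 = 2569
ΣP(Jan 2018)·Q(Jan 2018) = 11×103 + 14×84 + 3×46 = 1133 + 1176 + 138 = 2447
Index = 2569 / 2447 × 100 = 104.9857

104.99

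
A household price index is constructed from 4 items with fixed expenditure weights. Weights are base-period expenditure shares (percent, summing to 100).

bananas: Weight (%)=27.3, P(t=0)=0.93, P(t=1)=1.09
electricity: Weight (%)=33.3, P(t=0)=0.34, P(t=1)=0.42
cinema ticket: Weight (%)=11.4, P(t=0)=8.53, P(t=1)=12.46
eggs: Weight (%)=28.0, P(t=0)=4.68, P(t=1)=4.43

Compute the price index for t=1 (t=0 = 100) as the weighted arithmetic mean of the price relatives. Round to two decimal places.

bananas: 27.3 × (1.09/0.93) = 27.3 × 1.172043 = 31.9968
electricity: 33.3 × (0.42/0.34) = 33.3 × 1.235294 = 41.1353
cinema ticket: 11.4 × (12.46/8.53) = 11.4 × 1.460727 = 16.6523
eggs: 28.0 × (4.43/4.68) = 28.0 × 0.946581 = 26.5043
Index = Σ wᵢ·(p₁ᵢ/p₀ᵢ) = 31.9968 + 41.1353 + 16.6523 + 26.5043 = 116.2886

116.29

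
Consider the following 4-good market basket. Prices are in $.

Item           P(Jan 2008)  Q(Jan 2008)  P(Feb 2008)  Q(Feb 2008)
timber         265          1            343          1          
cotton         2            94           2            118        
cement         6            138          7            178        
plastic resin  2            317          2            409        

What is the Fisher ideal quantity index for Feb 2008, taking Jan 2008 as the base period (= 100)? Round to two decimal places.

Laspeyres component (base-period weights):
ΣP(Jan 2008)Q(Feb 2008) = 265×1 + 2×118 + 6×178 + 2×409 = 265 + 236 + 1068 + 818 = 2387
ΣP(Jan 2008)Q(Jan 2008) = 265×1 + 2×94 + 6×138 + 2×317 = 265 + 188 + 828 + 634 = 1915
L = 2387 / 1915 × 100 = 124.6475
Paasche component (current-period weights):
ΣP(Feb 2008)Q(Feb 2008) = 343×1 + 2×118 + 7×178 + 2×409 = 343 + 236 + 1246 + 818 = 2643
ΣP(Feb 2008)Q(Jan 2008) = 343×1 + 2×94 + 7×138 + 2×317 = 343 + 188 + 966 + 634 = 2131
P = 2643 / 2131 × 100 = 124.0263
Fisher = √(L × P) = √(124.6475 × 124.0263) = 124.3365

124.34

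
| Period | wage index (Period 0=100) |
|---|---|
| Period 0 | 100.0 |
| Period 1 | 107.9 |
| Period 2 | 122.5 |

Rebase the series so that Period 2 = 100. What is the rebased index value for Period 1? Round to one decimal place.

Rebased(Period 1) = 107.9 / 122.5 × 100 = 88.0816

88.1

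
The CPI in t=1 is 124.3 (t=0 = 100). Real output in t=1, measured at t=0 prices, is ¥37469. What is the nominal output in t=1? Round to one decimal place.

Nominal = Real × (Index/100) = 37469 × (124.3/100)
        = 37469 × 1.243 = 46573.9670

46574.0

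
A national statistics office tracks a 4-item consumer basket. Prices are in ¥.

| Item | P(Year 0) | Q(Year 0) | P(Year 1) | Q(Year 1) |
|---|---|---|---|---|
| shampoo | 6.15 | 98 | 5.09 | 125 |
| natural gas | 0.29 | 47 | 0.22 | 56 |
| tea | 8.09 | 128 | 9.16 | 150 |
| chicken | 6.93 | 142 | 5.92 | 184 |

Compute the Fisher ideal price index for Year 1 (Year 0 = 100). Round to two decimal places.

95.37

Laspeyres component (base-period weights):
ΣP(Year 1)Q(Year 0) = 5.09×98 + 0.22×47 + 9.16×128 + 5.92×142 = 498.82 + 10.34 + 1172.48 + 840.64 = 2522.28
ΣP(Year 0)Q(Year 0) = 6.15×98 + 0.29×47 + 8.09×128 + 6.93×142 = 602.7 + 13.63 + 1035.52 + 984.06 = 2635.91
L = 2522.28 / 2635.91 × 100 = 95.6892
Paasche component (current-period weights):
ΣP(Year 1)Q(Year 1) = 5.09×125 + 0.22×56 + 9.16×150 + 5.92×184 = 636.25 + 12.32 + 1374 + 1089.28 = 3111.85
ΣP(Year 0)Q(Year 1) = 6.15×125 + 0.29×56 + 8.09×150 + 6.93×184 = 768.75 + 16.24 + 1213.5 + 1275.12 = 3273.61
P = 3111.85 / 3273.61 × 100 = 95.0587
Fisher = √(L × P) = √(95.6892 × 95.0587) = 95.3734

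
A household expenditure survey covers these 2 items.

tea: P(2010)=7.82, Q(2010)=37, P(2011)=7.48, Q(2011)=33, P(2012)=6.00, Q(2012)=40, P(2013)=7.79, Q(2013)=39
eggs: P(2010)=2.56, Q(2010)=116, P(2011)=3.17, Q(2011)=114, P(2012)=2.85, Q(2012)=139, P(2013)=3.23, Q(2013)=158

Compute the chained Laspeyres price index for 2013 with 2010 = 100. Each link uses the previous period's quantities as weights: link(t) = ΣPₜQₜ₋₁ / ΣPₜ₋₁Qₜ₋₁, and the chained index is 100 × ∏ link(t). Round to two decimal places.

112.99

Link 2010→2011:
ΣP(2011)Q(2010) = 7.48×37 + 3.17×116 = 276.76 + 367.72 = 644.48
ΣP(2010)Q(2010) = 7.82×37 + 2.56×116 = 289.34 + 296.96 = 586.3
link = 644.48/586.3 = 1.099232
Link 2011→2012:
ΣP(2012)Q(2011) = 6.00×33 + 2.85×114 = 198 + 324.9 = 522.9
ΣP(2011)Q(2011) = 7.48×33 + 3.17×114 = 246.84 + 361.38 = 608.22
link = 522.9/608.22 = 0.859722
Link 2012→2013:
ΣP(2013)Q(2012) = 7.79×40 + 3.23×139 = 311.6 + 448.97 = 760.57
ΣP(2012)Q(2012) = 6.00×40 + 2.85×139 = 240 + 396.15 = 636.15
link = 760.57/636.15 = 1.195583
Chained index = 100 × 1.099232 × 0.859722 × 1.195583 = 112.9867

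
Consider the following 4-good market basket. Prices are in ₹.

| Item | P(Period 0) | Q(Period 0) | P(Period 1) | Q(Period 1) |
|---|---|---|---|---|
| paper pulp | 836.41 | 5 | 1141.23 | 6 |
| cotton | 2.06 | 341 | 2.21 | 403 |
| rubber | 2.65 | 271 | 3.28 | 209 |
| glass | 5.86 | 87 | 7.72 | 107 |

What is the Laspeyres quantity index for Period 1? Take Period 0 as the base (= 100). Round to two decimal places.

115.00

Laspeyres quantity index uses base-period prices as weights.
ΣP(Period 0)·Q(Period 1) = 836.41×6 + 2.06×403 + 2.65×209 + 5.86×107 = 5018.46 + 830.18 + 553.85 + 627.02 = 7029.51
ΣP(Period 0)·Q(Period 0) = 836.41×5 + 2.06×341 + 2.65×271 + 5.86×87 = 4182.05 + 702.46 + 718.15 + 509.82 = 6112.48
Index = 7029.51 / 6112.48 × 100 = 115.0026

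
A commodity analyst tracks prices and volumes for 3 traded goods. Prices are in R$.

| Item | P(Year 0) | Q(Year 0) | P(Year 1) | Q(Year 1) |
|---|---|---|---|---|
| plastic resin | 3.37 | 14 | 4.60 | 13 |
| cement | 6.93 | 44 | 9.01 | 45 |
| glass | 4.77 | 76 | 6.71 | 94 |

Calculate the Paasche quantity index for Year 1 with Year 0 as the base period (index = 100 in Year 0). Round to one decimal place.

Paasche quantity index uses current-period prices as weights.
ΣP(Year 1)·Q(Year 1) = 4.60×13 + 9.01×45 + 6.71×94 = 59.8 + 405.45 + 630.74 = 1095.99
ΣP(Year 1)·Q(Year 0) = 4.60×14 + 9.01×44 + 6.71×76 = 64.4 + 396.44 + 509.96 = 970.8
Index = 1095.99 / 970.8 × 100 = 112.8956

112.9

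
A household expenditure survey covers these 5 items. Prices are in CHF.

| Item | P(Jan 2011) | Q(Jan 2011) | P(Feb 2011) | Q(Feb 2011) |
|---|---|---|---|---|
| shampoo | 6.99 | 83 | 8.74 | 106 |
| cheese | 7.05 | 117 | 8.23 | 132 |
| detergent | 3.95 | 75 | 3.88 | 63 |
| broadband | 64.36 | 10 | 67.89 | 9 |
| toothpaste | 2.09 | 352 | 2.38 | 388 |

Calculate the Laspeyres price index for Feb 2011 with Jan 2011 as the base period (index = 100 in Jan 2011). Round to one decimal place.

Laspeyres price index uses base-period quantities as weights.
ΣP(Feb 2011)·Q(Jan 2011) = 8.74×83 + 8.23×117 + 3.88×75 + 67.89×10 + 2.38×352 = 725.42 + 962.91 + 291 + 678.9 + 837.76 = 3495.99
ΣP(Jan 2011)·Q(Jan 2011) = 6.99×83 + 7.05×117 + 3.95×75 + 64.36×10 + 2.09×352 = 580.17 + 824.85 + 296.25 + 643.6 + 735.68 = 3080.55
Index = 3495.99 / 3080.55 × 100 = 113.4859

113.5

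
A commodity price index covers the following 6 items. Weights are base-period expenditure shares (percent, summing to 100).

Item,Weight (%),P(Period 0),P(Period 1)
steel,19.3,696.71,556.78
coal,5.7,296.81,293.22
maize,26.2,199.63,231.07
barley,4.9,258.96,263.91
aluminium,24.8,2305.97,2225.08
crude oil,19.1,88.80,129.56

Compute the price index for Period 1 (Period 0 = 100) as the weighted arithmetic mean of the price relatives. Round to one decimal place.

108.2

steel: 19.3 × (556.78/696.71) = 19.3 × 0.799156 = 15.4237
coal: 5.7 × (293.22/296.81) = 5.7 × 0.987905 = 5.6311
maize: 26.2 × (231.07/199.63) = 26.2 × 1.157491 = 30.3263
barley: 4.9 × (263.91/258.96) = 4.9 × 1.019115 = 4.9937
aluminium: 24.8 × (2225.08/2305.97) = 24.8 × 0.964921 = 23.9301
crude oil: 19.1 × (129.56/88.80) = 19.1 × 1.459009 = 27.8671
Index = Σ wᵢ·(p₁ᵢ/p₀ᵢ) = 15.4237 + 5.6311 + 30.3263 + 4.9937 + 23.9301 + 27.8671 = 108.1718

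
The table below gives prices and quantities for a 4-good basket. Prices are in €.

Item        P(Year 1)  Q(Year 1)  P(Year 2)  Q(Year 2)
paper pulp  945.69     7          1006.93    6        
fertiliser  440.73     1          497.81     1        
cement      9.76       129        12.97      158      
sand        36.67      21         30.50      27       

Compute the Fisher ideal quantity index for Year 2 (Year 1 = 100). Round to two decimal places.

Laspeyres component (base-period weights):
ΣP(Year 1)Q(Year 2) = 945.69×6 + 440.73×1 + 9.76×158 + 36.67×27 = 5674.14 + 440.73 + 1542.08 + 990.09 = 8647.04
ΣP(Year 1)Q(Year 1) = 945.69×7 + 440.73×1 + 9.76×129 + 36.67×21 = 6619.83 + 440.73 + 1259.04 + 770.07 = 9089.67
L = 8647.04 / 9089.67 × 100 = 95.1304
Paasche component (current-period weights):
ΣP(Year 2)Q(Year 2) = 1006.93×6 + 497.81×1 + 12.97×158 + 30.50×27 = 6041.58 + 497.81 + 2049.26 + 823.5 = 9412.15
ΣP(Year 2)Q(Year 1) = 1006.93×7 + 497.81×1 + 12.97×129 + 30.50×21 = 7048.51 + 497.81 + 1673.13 + 640.5 = 9859.95
P = 9412.15 / 9859.95 × 100 = 95.4584
Fisher = √(L × P) = √(95.1304 × 95.4584) = 95.2943

95.29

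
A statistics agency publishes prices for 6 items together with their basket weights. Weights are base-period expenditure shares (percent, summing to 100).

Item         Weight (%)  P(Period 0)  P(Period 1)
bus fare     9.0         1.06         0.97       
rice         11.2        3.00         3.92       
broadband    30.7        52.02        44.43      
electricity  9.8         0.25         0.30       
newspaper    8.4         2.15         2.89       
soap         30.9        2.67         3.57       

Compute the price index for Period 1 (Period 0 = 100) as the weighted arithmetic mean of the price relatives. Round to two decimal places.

bus fare: 9.0 × (0.97/1.06) = 9.0 × 0.915094 = 8.2358
rice: 11.2 × (3.92/3.00) = 11.2 × 1.306667 = 14.6347
broadband: 30.7 × (44.43/52.02) = 30.7 × 0.854095 = 26.2207
electricity: 9.8 × (0.30/0.25) = 9.8 × 1.200000 = 11.7600
newspaper: 8.4 × (2.89/2.15) = 8.4 × 1.344186 = 11.2912
soap: 30.9 × (3.57/2.67) = 30.9 × 1.337079 = 41.3157
Index = Σ wᵢ·(p₁ᵢ/p₀ᵢ) = 8.2358 + 14.6347 + 26.2207 + 11.7600 + 11.2912 + 41.3157 = 113.4581

113.46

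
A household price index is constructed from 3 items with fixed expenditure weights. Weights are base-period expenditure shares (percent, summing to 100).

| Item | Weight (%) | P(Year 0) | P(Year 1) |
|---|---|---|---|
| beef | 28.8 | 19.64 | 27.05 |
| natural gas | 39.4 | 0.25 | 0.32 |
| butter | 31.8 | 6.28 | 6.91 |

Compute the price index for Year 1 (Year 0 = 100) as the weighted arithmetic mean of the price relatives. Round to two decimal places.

beef: 28.8 × (27.05/19.64) = 28.8 × 1.377291 = 39.6660
natural gas: 39.4 × (0.32/0.25) = 39.4 × 1.280000 = 50.4320
butter: 31.8 × (6.91/6.28) = 31.8 × 1.100318 = 34.9901
Index = Σ wᵢ·(p₁ᵢ/p₀ᵢ) = 39.6660 + 50.4320 + 34.9901 = 125.0881

125.09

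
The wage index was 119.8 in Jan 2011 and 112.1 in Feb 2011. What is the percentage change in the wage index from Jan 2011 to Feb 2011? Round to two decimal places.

-6.43%

Change = (112.1 − 119.8) / 119.8 × 100
       = -7.7 / 119.8 × 100 = -6.4274%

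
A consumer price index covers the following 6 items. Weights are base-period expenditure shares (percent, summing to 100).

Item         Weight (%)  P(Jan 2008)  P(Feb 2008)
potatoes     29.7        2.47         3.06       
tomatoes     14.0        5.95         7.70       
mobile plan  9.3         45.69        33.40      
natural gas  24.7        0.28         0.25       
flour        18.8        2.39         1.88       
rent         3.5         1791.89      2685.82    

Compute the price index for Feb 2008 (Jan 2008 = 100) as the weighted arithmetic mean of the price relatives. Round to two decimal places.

potatoes: 29.7 × (3.06/2.47) = 29.7 × 1.238866 = 36.7943
tomatoes: 14.0 × (7.70/5.95) = 14.0 × 1.294118 = 18.1176
mobile plan: 9.3 × (33.40/45.69) = 9.3 × 0.731013 = 6.7984
natural gas: 24.7 × (0.25/0.28) = 24.7 × 0.892857 = 22.0536
flour: 18.8 × (1.88/2.39) = 18.8 × 0.786611 = 14.7883
rent: 3.5 × (2685.82/1791.89) = 3.5 × 1.498875 = 5.2461
Index = Σ wᵢ·(p₁ᵢ/p₀ᵢ) = 36.7943 + 18.1176 + 6.7984 + 22.0536 + 14.7883 + 5.2461 = 103.7983

103.80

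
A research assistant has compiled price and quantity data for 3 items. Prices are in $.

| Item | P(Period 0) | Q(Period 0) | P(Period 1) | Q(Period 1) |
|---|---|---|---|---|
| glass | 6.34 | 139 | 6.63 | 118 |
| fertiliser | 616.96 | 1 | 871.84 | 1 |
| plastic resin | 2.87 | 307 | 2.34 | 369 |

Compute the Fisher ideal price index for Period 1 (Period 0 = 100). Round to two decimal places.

104.71

Laspeyres component (base-period weights):
ΣP(Period 1)Q(Period 0) = 6.63×139 + 871.84×1 + 2.34×307 = 921.57 + 871.84 + 718.38 = 2511.79
ΣP(Period 0)Q(Period 0) = 6.34×139 + 616.96×1 + 2.87×307 = 881.26 + 616.96 + 881.09 = 2379.31
L = 2511.79 / 2379.31 × 100 = 105.5680
Paasche component (current-period weights):
ΣP(Period 1)Q(Period 1) = 6.63×118 + 871.84×1 + 2.34×369 = 782.34 + 871.84 + 863.46 = 2517.64
ΣP(Period 0)Q(Period 1) = 6.34×118 + 616.96×1 + 2.87×369 = 748.12 + 616.96 + 1059.03 = 2424.11
P = 2517.64 / 2424.11 × 100 = 103.8583
Fisher = √(L × P) = √(105.5680 × 103.8583) = 104.7097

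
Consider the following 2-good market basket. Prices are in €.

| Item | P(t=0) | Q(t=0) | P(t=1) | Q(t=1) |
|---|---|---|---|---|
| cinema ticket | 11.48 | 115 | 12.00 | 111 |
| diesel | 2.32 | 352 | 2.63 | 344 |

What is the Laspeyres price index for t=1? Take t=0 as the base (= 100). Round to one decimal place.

Laspeyres price index uses base-period quantities as weights.
ΣP(t=1)·Q(t=0) = 12.00×115 + 2.63×352 = 1380 + 925.76 = 2305.76
ΣP(t=0)·Q(t=0) = 11.48×115 + 2.32×352 = 1320.2 + 816.64 = 2136.84
Index = 2305.76 / 2136.84 × 100 = 107.9051

107.9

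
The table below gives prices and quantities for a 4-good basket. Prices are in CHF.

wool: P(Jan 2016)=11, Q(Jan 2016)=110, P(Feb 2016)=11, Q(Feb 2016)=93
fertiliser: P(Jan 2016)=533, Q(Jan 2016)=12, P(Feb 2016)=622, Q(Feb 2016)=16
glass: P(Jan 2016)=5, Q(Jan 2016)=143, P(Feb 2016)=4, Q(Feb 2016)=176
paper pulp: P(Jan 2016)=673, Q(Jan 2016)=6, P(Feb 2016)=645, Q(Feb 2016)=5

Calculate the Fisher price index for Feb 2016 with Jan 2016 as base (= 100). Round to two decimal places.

107.07

Laspeyres component (base-period weights):
ΣP(Feb 2016)Q(Jan 2016) = 11×110 + 622×12 + 4×143 + 645×6 = 1210 + 7464 + 572 + 3870 = 13116
ΣP(Jan 2016)Q(Jan 2016) = 11×110 + 533×12 + 5×143 + 673×6 = 1210 + 6396 + 715 + 4038 = 12359
L = 13116 / 12359 × 100 = 106.1251
Paasche component (current-period weights):
ΣP(Feb 2016)Q(Feb 2016) = 11×93 + 622×16 + 4×176 + 645×5 = 1023 + 9952 + 704 + 3225 = 14904
ΣP(Jan 2016)Q(Feb 2016) = 11×93 + 533×16 + 5×176 + 673×5 = 1023 + 8528 + 880 + 3365 = 13796
P = 14904 / 13796 × 100 = 108.0313
Fisher = √(L × P) = √(106.1251 × 108.0313) = 107.0740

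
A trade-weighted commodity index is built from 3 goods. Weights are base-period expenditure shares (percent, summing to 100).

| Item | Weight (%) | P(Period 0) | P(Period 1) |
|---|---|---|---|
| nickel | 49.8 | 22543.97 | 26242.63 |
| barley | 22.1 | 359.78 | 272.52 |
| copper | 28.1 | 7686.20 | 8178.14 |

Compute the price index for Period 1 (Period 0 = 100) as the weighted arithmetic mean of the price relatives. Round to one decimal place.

104.6

nickel: 49.8 × (26242.63/22543.97) = 49.8 × 1.164064 = 57.9704
barley: 22.1 × (272.52/359.78) = 22.1 × 0.757463 = 16.7399
copper: 28.1 × (8178.14/7686.20) = 28.1 × 1.064003 = 29.8985
Index = Σ wᵢ·(p₁ᵢ/p₀ᵢ) = 57.9704 + 16.7399 + 29.8985 = 104.6088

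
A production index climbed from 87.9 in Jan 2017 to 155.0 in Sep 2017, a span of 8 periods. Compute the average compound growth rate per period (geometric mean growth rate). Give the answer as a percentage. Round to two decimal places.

7.35%

Growth factor = (155.0/87.9)^(1/8) = (1.763367)^(1/8) = 1.073477
Growth rate = 1.073477 − 1 = 0.073477 = 7.3477%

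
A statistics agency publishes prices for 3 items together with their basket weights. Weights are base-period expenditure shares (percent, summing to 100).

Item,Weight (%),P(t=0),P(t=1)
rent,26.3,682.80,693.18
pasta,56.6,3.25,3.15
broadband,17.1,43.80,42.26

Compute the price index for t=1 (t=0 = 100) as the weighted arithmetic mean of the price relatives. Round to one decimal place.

98.1

rent: 26.3 × (693.18/682.80) = 26.3 × 1.015202 = 26.6998
pasta: 56.6 × (3.15/3.25) = 56.6 × 0.969231 = 54.8585
broadband: 17.1 × (42.26/43.80) = 17.1 × 0.964840 = 16.4988
Index = Σ wᵢ·(p₁ᵢ/p₀ᵢ) = 26.6998 + 54.8585 + 16.4988 = 98.0570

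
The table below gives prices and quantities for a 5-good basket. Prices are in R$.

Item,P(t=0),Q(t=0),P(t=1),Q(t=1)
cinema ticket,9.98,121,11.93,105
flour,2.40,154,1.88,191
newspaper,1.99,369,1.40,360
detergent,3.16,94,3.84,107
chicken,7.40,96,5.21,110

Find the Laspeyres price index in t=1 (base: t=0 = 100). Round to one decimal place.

93.7

Laspeyres price index uses base-period quantities as weights.
ΣP(t=1)·Q(t=0) = 11.93×121 + 1.88×154 + 1.40×369 + 3.84×94 + 5.21×96 = 1443.53 + 289.52 + 516.6 + 360.96 + 500.16 = 3110.77
ΣP(t=0)·Q(t=0) = 9.98×121 + 2.40×154 + 1.99×369 + 3.16×94 + 7.40×96 = 1207.58 + 369.6 + 734.31 + 297.04 + 710.4 = 3318.93
Index = 3110.77 / 3318.93 × 100 = 93.7281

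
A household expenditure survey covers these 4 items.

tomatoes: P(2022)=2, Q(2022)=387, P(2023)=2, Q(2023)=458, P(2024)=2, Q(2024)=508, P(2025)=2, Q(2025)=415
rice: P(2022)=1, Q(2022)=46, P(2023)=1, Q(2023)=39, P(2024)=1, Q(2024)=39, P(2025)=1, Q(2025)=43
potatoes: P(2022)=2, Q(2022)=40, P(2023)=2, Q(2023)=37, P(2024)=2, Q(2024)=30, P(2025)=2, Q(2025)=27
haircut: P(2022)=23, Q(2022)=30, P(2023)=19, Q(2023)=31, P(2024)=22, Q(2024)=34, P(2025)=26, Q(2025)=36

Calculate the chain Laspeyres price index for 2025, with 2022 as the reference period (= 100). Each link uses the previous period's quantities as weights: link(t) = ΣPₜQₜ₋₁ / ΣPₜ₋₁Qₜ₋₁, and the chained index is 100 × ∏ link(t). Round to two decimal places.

104.90

Link 2022→2023:
ΣP(2023)Q(2022) = 2×387 + 1×46 + 2×40 + 19×30 = 774 + 46 + 80 + 570 = 1470
ΣP(2022)Q(2022) = 2×387 + 1×46 + 2×40 + 23×30 = 774 + 46 + 80 + 690 = 1590
link = 1470/1590 = 0.924528
Link 2023→2024:
ΣP(2024)Q(2023) = 2×458 + 1×39 + 2×37 + 22×31 = 916 + 39 + 74 + 682 = 1711
ΣP(2023)Q(2023) = 2×458 + 1×39 + 2×37 + 19×31 = 916 + 39 + 74 + 589 = 1618
link = 1711/1618 = 1.057478
Link 2024→2025:
ΣP(2025)Q(2024) = 2×508 + 1×39 + 2×30 + 26×34 = 1016 + 39 + 60 + 884 = 1999
ΣP(2024)Q(2024) = 2×508 + 1×39 + 2×30 + 22×34 = 1016 + 39 + 60 + 748 = 1863
link = 1999/1863 = 1.073001
Chained index = 100 × 0.924528 × 1.057478 × 1.073001 = 104.9039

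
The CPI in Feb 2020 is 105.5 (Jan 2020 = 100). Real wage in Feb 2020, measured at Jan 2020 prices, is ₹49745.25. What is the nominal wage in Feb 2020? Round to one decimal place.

Nominal = Real × (Index/100) = 49745.25 × (105.5/100)
        = 49745.25 × 1.055 = 52481.2387

52481.2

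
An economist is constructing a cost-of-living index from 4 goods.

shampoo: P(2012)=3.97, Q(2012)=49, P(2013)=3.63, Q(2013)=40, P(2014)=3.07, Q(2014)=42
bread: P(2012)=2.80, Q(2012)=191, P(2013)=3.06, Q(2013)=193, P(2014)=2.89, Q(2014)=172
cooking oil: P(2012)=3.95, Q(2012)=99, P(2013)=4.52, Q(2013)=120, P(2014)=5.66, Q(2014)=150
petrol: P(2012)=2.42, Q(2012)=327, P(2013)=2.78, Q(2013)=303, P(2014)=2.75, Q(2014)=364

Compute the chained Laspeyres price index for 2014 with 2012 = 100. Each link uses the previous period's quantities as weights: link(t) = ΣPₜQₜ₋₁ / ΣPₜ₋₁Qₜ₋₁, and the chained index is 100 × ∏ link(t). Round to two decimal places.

Link 2012→2013:
ΣP(2013)Q(2012) = 3.63×49 + 3.06×191 + 4.52×99 + 2.78×327 = 177.87 + 584.46 + 447.48 + 909.06 = 2118.87
ΣP(2012)Q(2012) = 3.97×49 + 2.80×191 + 3.95×99 + 2.42×327 = 194.53 + 534.8 + 391.05 + 791.34 = 1911.72
link = 2118.87/1911.72 = 1.108358
Link 2013→2014:
ΣP(2014)Q(2013) = 3.07×40 + 2.89×193 + 5.66×120 + 2.75×303 = 122.8 + 557.77 + 679.2 + 833.25 = 2193.02
ΣP(2013)Q(2013) = 3.63×40 + 3.06×193 + 4.52×120 + 2.78×303 = 145.2 + 590.58 + 542.4 + 842.34 = 2120.52
link = 2193.02/2120.52 = 1.034190
Chained index = 100 × 1.108358 × 1.034190 = 114.6252

114.63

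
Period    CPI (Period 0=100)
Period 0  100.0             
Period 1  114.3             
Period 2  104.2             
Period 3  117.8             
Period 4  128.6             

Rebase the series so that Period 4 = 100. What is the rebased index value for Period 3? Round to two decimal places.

Rebased(Period 3) = 117.8 / 128.6 × 100 = 91.6019

91.60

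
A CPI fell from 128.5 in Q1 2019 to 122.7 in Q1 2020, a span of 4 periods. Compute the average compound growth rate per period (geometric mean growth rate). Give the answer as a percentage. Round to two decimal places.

Growth factor = (122.7/128.5)^(1/4) = (0.954864)^(1/4) = 0.988520
Growth rate = 0.988520 − 1 = -0.011480 = -1.1480%

-1.15%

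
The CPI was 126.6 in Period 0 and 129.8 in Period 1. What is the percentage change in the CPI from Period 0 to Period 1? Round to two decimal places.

Change = (129.8 − 126.6) / 126.6 × 100
       = 3.2 / 126.6 × 100 = 2.5276%

2.53%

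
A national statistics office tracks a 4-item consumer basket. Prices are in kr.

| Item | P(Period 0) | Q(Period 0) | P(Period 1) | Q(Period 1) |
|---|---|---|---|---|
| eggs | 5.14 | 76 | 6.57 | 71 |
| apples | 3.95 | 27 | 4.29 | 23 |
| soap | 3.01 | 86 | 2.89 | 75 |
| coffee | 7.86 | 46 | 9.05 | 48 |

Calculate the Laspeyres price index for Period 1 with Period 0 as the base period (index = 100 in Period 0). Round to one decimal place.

114.5

Laspeyres price index uses base-period quantities as weights.
ΣP(Period 1)·Q(Period 0) = 6.57×76 + 4.29×27 + 2.89×86 + 9.05×46 = 499.32 + 115.83 + 248.54 + 416.3 = 1279.99
ΣP(Period 0)·Q(Period 0) = 5.14×76 + 3.95×27 + 3.01×86 + 7.86×46 = 390.64 + 106.65 + 258.86 + 361.56 = 1117.71
Index = 1279.99 / 1117.71 × 100 = 114.5190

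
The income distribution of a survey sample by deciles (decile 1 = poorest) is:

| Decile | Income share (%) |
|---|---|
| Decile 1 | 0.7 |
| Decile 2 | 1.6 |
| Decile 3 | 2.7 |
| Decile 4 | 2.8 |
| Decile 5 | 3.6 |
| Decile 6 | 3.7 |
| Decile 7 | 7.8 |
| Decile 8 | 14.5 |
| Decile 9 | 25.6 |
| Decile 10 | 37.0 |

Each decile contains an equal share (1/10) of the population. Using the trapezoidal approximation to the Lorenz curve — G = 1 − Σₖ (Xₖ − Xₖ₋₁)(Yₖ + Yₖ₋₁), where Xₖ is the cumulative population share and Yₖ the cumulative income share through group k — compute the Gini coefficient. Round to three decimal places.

Cumulative income shares Yₖ: 0.0070, 0.0230, 0.0500, 0.0780, 0.1140, 0.1510, 0.2290, 0.3740, 0.6300, 1.0000
Σ (Xₖ−Xₖ₋₁)(Yₖ+Yₖ₋₁) = (1/10)(0.0070+0.0000) + (1/10)(0.0230+0.0070) + (1/10)(0.0500+0.0230) + (1/10)(0.0780+0.0500) + (1/10)(0.1140+0.0780) + (1/10)(0.1510+0.1140) + (1/10)(0.2290+0.1510) + (1/10)(0.3740+0.2290) + (1/10)(0.6300+0.3740) + (1/10)(1.0000+0.6300)
  = 0.0007 + 0.0030 + 0.0073 + 0.0128 + 0.0192 + 0.0265 + 0.0380 + 0.0603 + 0.1004 + 0.1630 = 0.4312
G = 1 − 0.4312 = 0.5688

0.569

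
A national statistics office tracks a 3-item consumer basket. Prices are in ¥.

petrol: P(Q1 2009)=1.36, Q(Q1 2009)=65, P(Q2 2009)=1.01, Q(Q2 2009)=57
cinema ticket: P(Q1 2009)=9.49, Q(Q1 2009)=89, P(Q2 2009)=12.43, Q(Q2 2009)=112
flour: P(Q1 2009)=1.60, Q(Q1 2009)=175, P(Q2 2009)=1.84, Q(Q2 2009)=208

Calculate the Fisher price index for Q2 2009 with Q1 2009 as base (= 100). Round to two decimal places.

Laspeyres component (base-period weights):
ΣP(Q2 2009)Q(Q1 2009) = 1.01×65 + 12.43×89 + 1.84×175 = 65.65 + 1106.27 + 322 = 1493.92
ΣP(Q1 2009)Q(Q1 2009) = 1.36×65 + 9.49×89 + 1.60×175 = 88.4 + 844.61 + 280 = 1213.01
L = 1493.92 / 1213.01 × 100 = 123.1581
Paasche component (current-period weights):
ΣP(Q2 2009)Q(Q2 2009) = 1.01×57 + 12.43×112 + 1.84×208 = 57.57 + 1392.16 + 382.72 = 1832.45
ΣP(Q1 2009)Q(Q2 2009) = 1.36×57 + 9.49×112 + 1.60×208 = 77.52 + 1062.88 + 332.8 = 1473.2
P = 1832.45 / 1473.2 × 100 = 124.3857
Fisher = √(L × P) = √(123.1581 × 124.3857) = 123.7704

123.77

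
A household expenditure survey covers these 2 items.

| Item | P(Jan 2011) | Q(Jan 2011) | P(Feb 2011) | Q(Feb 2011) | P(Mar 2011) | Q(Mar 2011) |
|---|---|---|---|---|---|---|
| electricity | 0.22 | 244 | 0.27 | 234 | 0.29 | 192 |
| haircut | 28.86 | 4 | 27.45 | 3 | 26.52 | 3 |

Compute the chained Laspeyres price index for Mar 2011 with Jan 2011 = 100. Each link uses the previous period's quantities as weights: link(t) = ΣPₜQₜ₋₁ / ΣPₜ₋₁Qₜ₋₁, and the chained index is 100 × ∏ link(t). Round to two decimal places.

Link Jan 2011→Feb 2011:
ΣP(Feb 2011)Q(Jan 2011) = 0.27×244 + 27.45×4 = 65.88 + 109.8 = 175.68
ΣP(Jan 2011)Q(Jan 2011) = 0.22×244 + 28.86×4 = 53.68 + 115.44 = 169.12
link = 175.68/169.12 = 1.038789
Link Feb 2011→Mar 2011:
ΣP(Mar 2011)Q(Feb 2011) = 0.29×234 + 26.52×3 = 67.86 + 79.56 = 147.42
ΣP(Feb 2011)Q(Feb 2011) = 0.27×234 + 27.45×3 = 63.18 + 82.35 = 145.53
link = 147.42/145.53 = 1.012987
Chained index = 100 × 1.038789 × 1.012987 = 105.2280

105.23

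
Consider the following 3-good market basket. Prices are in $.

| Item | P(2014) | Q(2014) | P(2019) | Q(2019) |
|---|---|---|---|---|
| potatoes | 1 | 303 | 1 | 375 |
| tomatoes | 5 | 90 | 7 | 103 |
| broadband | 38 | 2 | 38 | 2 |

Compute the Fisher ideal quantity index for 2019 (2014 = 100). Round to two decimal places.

Laspeyres component (base-period weights):
ΣP(2014)Q(2019) = 1×375 + 5×103 + 38×2 = 375 + 515 + 76 = 966
ΣP(2014)Q(2014) = 1×303 + 5×90 + 38×2 = 303 + 450 + 76 = 829
L = 966 / 829 × 100 = 116.5259
Paasche component (current-period weights):
ΣP(2019)Q(2019) = 1×375 + 7×103 + 38×2 = 375 + 721 + 76 = 1172
ΣP(2019)Q(2014) = 1×303 + 7×90 + 38×2 = 303 + 630 + 76 = 1009
P = 1172 / 1009 × 100 = 116.1546
Fisher = √(L × P) = √(116.5259 × 116.1546) = 116.3401

116.34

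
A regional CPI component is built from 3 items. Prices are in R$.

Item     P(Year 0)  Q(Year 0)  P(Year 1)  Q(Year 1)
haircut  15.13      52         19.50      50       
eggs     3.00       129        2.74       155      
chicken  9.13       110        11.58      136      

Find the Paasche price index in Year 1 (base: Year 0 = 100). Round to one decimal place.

120.8

Paasche price index uses current-period quantities as weights.
ΣP(Year 1)·Q(Year 1) = 19.50×50 + 2.74×155 + 11.58×136 = 975 + 424.7 + 1574.88 = 2974.58
ΣP(Year 0)·Q(Year 1) = 15.13×50 + 3.00×155 + 9.13×136 = 756.5 + 465 + 1241.68 = 2463.18
Index = 2974.58 / 2463.18 × 100 = 120.7618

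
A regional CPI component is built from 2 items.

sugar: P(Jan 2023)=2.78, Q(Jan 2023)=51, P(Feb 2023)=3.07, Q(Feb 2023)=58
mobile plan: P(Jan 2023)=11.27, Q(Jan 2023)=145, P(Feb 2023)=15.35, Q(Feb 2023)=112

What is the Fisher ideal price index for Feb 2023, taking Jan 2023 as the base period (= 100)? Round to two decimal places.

Laspeyres component (base-period weights):
ΣP(Feb 2023)Q(Jan 2023) = 3.07×51 + 15.35×145 = 156.57 + 2225.75 = 2382.32
ΣP(Jan 2023)Q(Jan 2023) = 2.78×51 + 11.27×145 = 141.78 + 1634.15 = 1775.93
L = 2382.32 / 1775.93 × 100 = 134.1449
Paasche component (current-period weights):
ΣP(Feb 2023)Q(Feb 2023) = 3.07×58 + 15.35×112 = 178.06 + 1719.2 = 1897.26
ΣP(Jan 2023)Q(Feb 2023) = 2.78×58 + 11.27×112 = 161.24 + 1262.24 = 1423.48
P = 1897.26 / 1423.48 × 100 = 133.2832
Fisher = √(L × P) = √(134.1449 × 133.2832) = 133.7134

133.71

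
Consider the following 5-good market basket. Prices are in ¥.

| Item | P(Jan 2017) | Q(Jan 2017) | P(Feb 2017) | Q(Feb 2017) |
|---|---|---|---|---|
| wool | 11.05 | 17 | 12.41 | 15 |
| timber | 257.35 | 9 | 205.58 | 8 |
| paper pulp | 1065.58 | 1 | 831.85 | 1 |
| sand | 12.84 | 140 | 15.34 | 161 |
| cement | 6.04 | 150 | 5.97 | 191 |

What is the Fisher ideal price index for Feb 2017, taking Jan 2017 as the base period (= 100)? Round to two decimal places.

Laspeyres component (base-period weights):
ΣP(Feb 2017)Q(Jan 2017) = 12.41×17 + 205.58×9 + 831.85×1 + 15.34×140 + 5.97×150 = 210.97 + 1850.22 + 831.85 + 2147.6 + 895.5 = 5936.14
ΣP(Jan 2017)Q(Jan 2017) = 11.05×17 + 257.35×9 + 1065.58×1 + 12.84×140 + 6.04×150 = 187.85 + 2316.15 + 1065.58 + 1797.6 + 906 = 6273.18
L = 5936.14 / 6273.18 × 100 = 94.6273
Paasche component (current-period weights):
ΣP(Feb 2017)Q(Feb 2017) = 12.41×15 + 205.58×8 + 831.85×1 + 15.34×161 + 5.97×191 = 186.15 + 1644.64 + 831.85 + 2469.74 + 1140.27 = 6272.65
ΣP(Jan 2017)Q(Feb 2017) = 11.05×15 + 257.35×8 + 1065.58×1 + 12.84×161 + 6.04×191 = 165.75 + 2058.8 + 1065.58 + 2067.24 + 1153.64 = 6511.01
P = 6272.65 / 6511.01 × 100 = 96.3391
Fisher = √(L × P) = √(94.6273 × 96.3391) = 95.4794

95.48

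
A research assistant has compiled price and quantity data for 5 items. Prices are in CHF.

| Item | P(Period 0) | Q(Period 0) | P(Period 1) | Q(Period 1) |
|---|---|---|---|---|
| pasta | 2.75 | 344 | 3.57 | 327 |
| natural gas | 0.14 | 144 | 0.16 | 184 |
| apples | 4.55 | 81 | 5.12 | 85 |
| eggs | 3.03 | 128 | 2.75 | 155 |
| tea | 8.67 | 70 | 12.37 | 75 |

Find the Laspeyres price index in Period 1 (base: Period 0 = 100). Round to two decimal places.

123.79

Laspeyres price index uses base-period quantities as weights.
ΣP(Period 1)·Q(Period 0) = 3.57×344 + 0.16×144 + 5.12×81 + 2.75×128 + 12.37×70 = 1228.08 + 23.04 + 414.72 + 352 + 865.9 = 2883.74
ΣP(Period 0)·Q(Period 0) = 2.75×344 + 0.14×144 + 4.55×81 + 3.03×128 + 8.67×70 = 946 + 20.16 + 368.55 + 387.84 + 606.9 = 2329.45
Index = 2883.74 / 2329.45 × 100 = 123.7949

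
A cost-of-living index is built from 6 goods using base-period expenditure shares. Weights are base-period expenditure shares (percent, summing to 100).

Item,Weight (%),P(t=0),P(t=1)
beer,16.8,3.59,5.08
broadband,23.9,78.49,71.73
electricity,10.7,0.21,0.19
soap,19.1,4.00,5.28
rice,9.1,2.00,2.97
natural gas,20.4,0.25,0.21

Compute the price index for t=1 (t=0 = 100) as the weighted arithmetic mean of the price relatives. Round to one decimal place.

beer: 16.8 × (5.08/3.59) = 16.8 × 1.415042 = 23.7727
broadband: 23.9 × (71.73/78.49) = 23.9 × 0.913874 = 21.8416
electricity: 10.7 × (0.19/0.21) = 10.7 × 0.904762 = 9.6810
soap: 19.1 × (5.28/4.00) = 19.1 × 1.320000 = 25.2120
rice: 9.1 × (2.97/2.00) = 9.1 × 1.485000 = 13.5135
natural gas: 20.4 × (0.21/0.25) = 20.4 × 0.840000 = 17.1360
Index = Σ wᵢ·(p₁ᵢ/p₀ᵢ) = 23.7727 + 21.8416 + 9.6810 + 25.2120 + 13.5135 + 17.1360 = 111.1568

111.2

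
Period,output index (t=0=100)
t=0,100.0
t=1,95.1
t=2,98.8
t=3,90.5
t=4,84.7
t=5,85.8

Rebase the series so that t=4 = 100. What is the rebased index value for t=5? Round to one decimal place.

Rebased(t=5) = 85.8 / 84.7 × 100 = 101.2987

101.3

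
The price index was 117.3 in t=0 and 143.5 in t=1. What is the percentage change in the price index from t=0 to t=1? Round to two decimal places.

22.34%

Change = (143.5 − 117.3) / 117.3 × 100
       = 26.2 / 117.3 × 100 = 22.3359%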